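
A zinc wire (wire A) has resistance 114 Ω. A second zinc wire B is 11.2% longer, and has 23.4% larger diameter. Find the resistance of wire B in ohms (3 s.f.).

R ∝ L/d², so R_B/R_A = (1 + 11.2/100) × (1 + 23.4/100)⁻²
= 1.112 × 0.6567 = 0.7302
R_B = 0.7302 × 114 = 83.2 Ω

83.2 Ω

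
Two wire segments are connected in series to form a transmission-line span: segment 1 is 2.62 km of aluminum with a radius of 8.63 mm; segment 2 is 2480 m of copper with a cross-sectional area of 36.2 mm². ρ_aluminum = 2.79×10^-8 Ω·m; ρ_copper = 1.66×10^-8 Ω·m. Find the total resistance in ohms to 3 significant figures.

Segment 1: A = πr² = π(8.6300e-03 m)² = 2.340e-04 m²
R₁ = ρL/A = (2.79×10^-8)(2620)/(2.340e-04) = 0.3124 Ω
Segment 2: A = 36.2 mm² = 3.620e-05 m²
R₂ = (1.66×10^-8)(2480)/(3.620e-05) = 1.137 Ω
R = R₁ + R₂ = 1.45 Ω

1.45 Ω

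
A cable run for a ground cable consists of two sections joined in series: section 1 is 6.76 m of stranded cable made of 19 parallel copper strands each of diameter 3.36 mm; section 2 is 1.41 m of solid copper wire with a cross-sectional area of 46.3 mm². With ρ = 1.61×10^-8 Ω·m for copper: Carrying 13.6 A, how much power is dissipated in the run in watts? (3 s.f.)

0.210 W

Section 1: A_strand = π(1.6800e-03)² = 8.867e-06 m²; R₁ = ρL/(N·A_s) = (1.61×10^-8)(6.76)/(19×8.867e-06) = 6.460×10^-4 Ω
Section 2: A = 46.3 mm² = 4.630e-05 m²
R₂ = (1.61×10^-8)(1.41)/(4.630e-05) = 4.903×10^-4 Ω
R = R₁ + R₂ = 0.001136 Ω
P = I²R = (13.6)² × 0.001136 = 0.210 W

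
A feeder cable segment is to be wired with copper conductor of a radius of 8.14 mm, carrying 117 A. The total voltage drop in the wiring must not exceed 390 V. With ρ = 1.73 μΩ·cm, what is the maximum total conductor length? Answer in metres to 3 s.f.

ρ = 1.73 μΩ·cm = 1.73×10^-8 Ω·m
A = πr² = π(8.1400e-03 m)² = 2.082e-04 m²
L_max = V_max·A/(1·ρI) = (390)(2.082e-04)/(1.73×10^-8×117) = 40100 m

40100 m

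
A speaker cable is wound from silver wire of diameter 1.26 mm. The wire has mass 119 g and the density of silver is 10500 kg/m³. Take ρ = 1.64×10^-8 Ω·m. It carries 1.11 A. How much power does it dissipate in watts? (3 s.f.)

A = π(d/2)² = π(6.3000e-04 m)² = 1.2469e-06 m²
L = m/(density·A) = 0.119/(10500×1.2469e-06) = 9.089 m
R = ρL/A = (1.64×10^-8)(9.089)/(1.2469e-06) = 0.1195 Ω
P = I²R = (1.11)² × 0.1195 = 0.147 W

0.147 W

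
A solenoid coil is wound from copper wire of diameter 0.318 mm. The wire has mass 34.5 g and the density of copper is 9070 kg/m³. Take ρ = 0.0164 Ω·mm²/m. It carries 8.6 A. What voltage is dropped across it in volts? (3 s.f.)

ρ = 0.0164 Ω·mm²/m = 1.64×10^-8 Ω·m
A = π(d/2)² = π(1.5900e-04 m)² = 7.9423e-08 m²
L = m/(density·A) = 0.0345/(9070×7.9423e-08) = 47.89 m
R = ρL/A = (1.64×10^-8)(47.89)/(7.9423e-08) = 9.889 Ω
V = IR = 8.6 × 9.889 = 85.0 V

85.0 V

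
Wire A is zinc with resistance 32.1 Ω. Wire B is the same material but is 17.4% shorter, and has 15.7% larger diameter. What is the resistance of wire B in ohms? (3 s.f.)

19.8 Ω

R ∝ L/d², so R_B/R_A = (1 − 17.4/100) × (1 + 15.7/100)⁻²
= 0.826 × 0.747 = 0.617
R_B = 0.617 × 32.1 = 19.8 Ω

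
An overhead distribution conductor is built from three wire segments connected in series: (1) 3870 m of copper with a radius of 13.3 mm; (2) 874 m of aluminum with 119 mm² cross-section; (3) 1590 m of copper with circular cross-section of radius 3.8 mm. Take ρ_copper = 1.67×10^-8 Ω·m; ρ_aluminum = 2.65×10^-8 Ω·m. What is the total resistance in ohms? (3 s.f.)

0.896 Ω

Seg 1: A = πr² = π(1.3300e-02 m)² = 5.557e-04 m²
R_1 = (1.67×10^-8)(3870)/(5.557e-04) = 0.1163 Ω
Seg 2: A = 119 mm² = 1.190e-04 m²
R_2 = (2.65×10^-8)(874)/(1.190e-04) = 0.1946 Ω
Seg 3: A = πr² = π(3.8000e-03 m)² = 4.536e-05 m²
R_3 = (1.67×10^-8)(1590)/(4.536e-05) = 0.5853 Ω
R_total = R_1 + R_2 + R_3 = 0.896 Ω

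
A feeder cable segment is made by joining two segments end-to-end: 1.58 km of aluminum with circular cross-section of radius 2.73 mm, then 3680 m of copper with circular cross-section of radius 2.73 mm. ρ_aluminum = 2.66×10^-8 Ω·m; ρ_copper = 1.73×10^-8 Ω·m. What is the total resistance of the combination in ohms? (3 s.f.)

4.51 Ω

Segment 1: A = πr² = π(2.7300e-03 m)² = 2.341e-05 m²
R₁ = ρL/A = (2.66×10^-8)(1580)/(2.341e-05) = 1.795 Ω
R₂ = (1.73×10^-8)(3680)/(2.341e-05) = 2.719 Ω
R = R₁ + R₂ = 4.51 Ω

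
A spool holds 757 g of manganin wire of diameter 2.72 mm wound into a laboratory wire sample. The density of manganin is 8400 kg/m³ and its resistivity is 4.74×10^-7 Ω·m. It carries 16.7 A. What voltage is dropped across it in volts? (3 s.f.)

21.1 V

A = π(d/2)² = π(1.3600e-03 m)² = 5.8107e-06 m²
L = m/(density·A) = 0.757/(8400×5.8107e-06) = 15.51 m
R = ρL/A = (4.74×10^-7)(15.51)/(5.8107e-06) = 1.265 Ω
V = IR = 16.7 × 1.265 = 21.1 V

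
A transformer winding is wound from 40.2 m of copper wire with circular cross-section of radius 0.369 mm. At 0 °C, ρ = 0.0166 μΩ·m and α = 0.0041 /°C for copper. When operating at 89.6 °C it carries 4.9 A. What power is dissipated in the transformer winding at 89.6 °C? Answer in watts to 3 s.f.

51.2 W

ρ = 0.0166 μΩ·m = 1.66×10^-8 Ω·m
A = πr² = π(3.6900e-04 m)² = 4.278e-07 m²
R₍0₎ = ρL/A = (1.66×10^-8)(40.2)/(4.278e-07) = 1.56 Ω
R₍89.6₎ = R₍0₎(1 + αΔT) = 1.56 × (1 + 0.0041×89.6) = 2.133 Ω
P = I²R = (4.9)² × 2.133 = 51.2 W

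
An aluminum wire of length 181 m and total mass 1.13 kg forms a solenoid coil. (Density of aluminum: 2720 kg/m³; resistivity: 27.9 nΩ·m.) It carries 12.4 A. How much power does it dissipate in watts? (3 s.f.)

ρ = 27.9 nΩ·m = 2.79×10^-8 Ω·m
A = m/(density·L) = 1.13/(2720×181) = 2.2953e-06 m²
R = ρL/A = (2.79×10^-8)(181)/(2.2953e-06) = 2.2 Ω
P = I²R = (12.4)² × 2.2 = 338 W

338 W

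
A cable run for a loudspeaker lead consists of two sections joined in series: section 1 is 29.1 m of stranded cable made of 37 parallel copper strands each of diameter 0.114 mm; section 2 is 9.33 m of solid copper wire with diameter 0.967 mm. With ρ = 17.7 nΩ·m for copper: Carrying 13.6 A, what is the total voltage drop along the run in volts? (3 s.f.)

ρ = 17.7 nΩ·m = 1.77×10^-8 Ω·m
Section 1: A_strand = π(5.7000e-05)² = 1.021e-08 m²; R₁ = ρL/(N·A_s) = (1.77×10^-8)(29.1)/(37×1.021e-08) = 1.364 Ω
Section 2: A = π(d/2)² = π(4.8350e-04 m)² = 7.344e-07 m²
R₂ = (1.77×10^-8)(9.33)/(7.344e-07) = 0.2249 Ω
R = R₁ + R₂ = 1.589 Ω
V = IR = 13.6 × 1.589 = 21.6 V

21.6 V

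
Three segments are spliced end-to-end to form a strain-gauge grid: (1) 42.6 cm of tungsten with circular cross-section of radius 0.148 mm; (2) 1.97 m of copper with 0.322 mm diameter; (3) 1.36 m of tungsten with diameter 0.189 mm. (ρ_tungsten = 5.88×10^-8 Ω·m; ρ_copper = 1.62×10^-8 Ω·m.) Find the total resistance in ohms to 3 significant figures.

3.61 Ω

Seg 1: A = πr² = π(1.4800e-04 m)² = 6.881e-08 m²
R_1 = (5.88×10^-8)(0.426)/(6.881e-08) = 0.364 Ω
Seg 2: A = π(d/2)² = π(1.6100e-04 m)² = 8.143e-08 m²
R_2 = (1.62×10^-8)(1.97)/(8.143e-08) = 0.3919 Ω
Seg 3: A = π(d/2)² = π(9.4500e-05 m)² = 2.806e-08 m²
R_3 = (5.88×10^-8)(1.36)/(2.806e-08) = 2.85 Ω
R_total = R_1 + R_2 + R_3 = 3.61 Ω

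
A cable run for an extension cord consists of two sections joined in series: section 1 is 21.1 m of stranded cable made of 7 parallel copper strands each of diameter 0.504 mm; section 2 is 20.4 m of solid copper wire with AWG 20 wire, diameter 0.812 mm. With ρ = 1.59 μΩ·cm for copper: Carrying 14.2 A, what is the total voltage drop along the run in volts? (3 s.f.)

ρ = 1.59 μΩ·cm = 1.59×10^-8 Ω·m
Section 1: A_strand = π(2.5200e-04)² = 1.995e-07 m²; R₁ = ρL/(N·A_s) = (1.59×10^-8)(21.1)/(7×1.995e-07) = 0.2402 Ω
Section 2: A = π(0.812/2 mm)² = π(4.0600e-04 m)² = 5.178e-07 m²
R₂ = (1.59×10^-8)(20.4)/(5.178e-07) = 0.6264 Ω
R = R₁ + R₂ = 0.8666 Ω
V = IR = 14.2 × 0.8666 = 12.3 V

12.3 V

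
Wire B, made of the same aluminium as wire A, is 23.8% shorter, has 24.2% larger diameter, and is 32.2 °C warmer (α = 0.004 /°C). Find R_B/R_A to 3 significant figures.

0.558

R ∝ ρL/d² with ρ ∝ (1+αΔT), so R_B/R_A = (1 − 23.8/100) × (1 + 24.2/100)⁻² × (1 + 0.004×32.2)
= 0.762 × 0.6483 × 1.129 = 0.558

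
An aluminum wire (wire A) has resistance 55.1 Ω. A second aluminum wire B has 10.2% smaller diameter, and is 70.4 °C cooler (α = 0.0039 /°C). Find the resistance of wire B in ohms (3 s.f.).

R ∝ ρL/d² with ρ ∝ (1+αΔT), so R_B/R_A = (1 − 10.2/100)⁻² × (1 − 0.0039×70.4)
= 1.24 × 0.7254 = 0.8996
R_B = 0.8996 × 55.1 = 49.6 Ω

49.6 Ω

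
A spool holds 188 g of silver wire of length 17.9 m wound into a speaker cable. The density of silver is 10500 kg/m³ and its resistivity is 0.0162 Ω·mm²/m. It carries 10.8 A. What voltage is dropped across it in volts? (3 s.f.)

ρ = 0.0162 Ω·mm²/m = 1.62×10^-8 Ω·m
A = m/(density·L) = 0.188/(10500×17.9) = 1.0003e-06 m²
R = ρL/A = (1.62×10^-8)(17.9)/(1.0003e-06) = 0.2899 Ω
V = IR = 10.8 × 0.2899 = 3.13 V

3.13 V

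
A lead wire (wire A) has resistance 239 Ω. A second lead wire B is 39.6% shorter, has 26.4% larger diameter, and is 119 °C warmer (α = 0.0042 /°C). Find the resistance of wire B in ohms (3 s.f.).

R ∝ ρL/d² with ρ ∝ (1+αΔT), so R_B/R_A = (1 − 39.6/100) × (1 + 26.4/100)⁻² × (1 + 0.0042×119)
= 0.604 × 0.6259 × 1.5 = 0.567
R_B = 0.567 × 239 = 136 Ω

136 Ω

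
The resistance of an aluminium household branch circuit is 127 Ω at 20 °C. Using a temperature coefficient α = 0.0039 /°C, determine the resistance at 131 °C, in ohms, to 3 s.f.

182 Ω

ΔT = 131 − 20 = 111 °C
R = R₀(1 + αΔT) = 127 × (1 + 0.0039×111) = 127 × 1.433 = 182 Ω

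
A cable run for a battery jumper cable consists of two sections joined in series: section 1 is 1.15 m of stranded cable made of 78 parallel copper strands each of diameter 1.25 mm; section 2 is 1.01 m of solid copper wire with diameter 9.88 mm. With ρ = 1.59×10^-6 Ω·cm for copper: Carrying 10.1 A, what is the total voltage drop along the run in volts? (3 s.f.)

ρ = 1.59×10^-6 Ω·cm = 1.59×10^-8 Ω·m
Section 1: A_strand = π(6.2500e-04)² = 1.227e-06 m²; R₁ = ρL/(N·A_s) = (1.59×10^-8)(1.15)/(78×1.227e-06) = 1.910×10^-4 Ω
Section 2: A = π(d/2)² = π(4.9400e-03 m)² = 7.667e-05 m²
R₂ = (1.59×10^-8)(1.01)/(7.667e-05) = 2.095×10^-4 Ω
R = R₁ + R₂ = 4.005×10^-4 Ω
V = IR = 10.1 × 4.005×10^-4 = 0.00404 V

0.00404 V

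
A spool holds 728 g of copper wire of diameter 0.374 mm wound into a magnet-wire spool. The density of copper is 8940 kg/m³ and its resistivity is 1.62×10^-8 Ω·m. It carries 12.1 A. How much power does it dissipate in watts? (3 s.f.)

16000 W

A = π(d/2)² = π(1.8700e-04 m)² = 1.0986e-07 m²
L = m/(density·A) = 0.728/(8940×1.0986e-07) = 741.2 m
R = ρL/A = (1.62×10^-8)(741.2)/(1.0986e-07) = 109.3 Ω
P = I²R = (12.1)² × 109.3 = 16000 W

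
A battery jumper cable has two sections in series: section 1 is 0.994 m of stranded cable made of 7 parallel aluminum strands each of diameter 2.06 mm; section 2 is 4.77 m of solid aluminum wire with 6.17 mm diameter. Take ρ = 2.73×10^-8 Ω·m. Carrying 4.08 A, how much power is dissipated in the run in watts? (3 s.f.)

0.0919 W

Section 1: A_strand = π(1.0300e-03)² = 3.333e-06 m²; R₁ = ρL/(N·A_s) = (2.73×10^-8)(0.994)/(7×3.333e-06) = 0.001163 Ω
Section 2: A = π(d/2)² = π(3.0850e-03 m)² = 2.990e-05 m²
R₂ = (2.73×10^-8)(4.77)/(2.990e-05) = 0.004355 Ω
R = R₁ + R₂ = 0.005518 Ω
P = I²R = (4.08)² × 0.005518 = 0.0919 W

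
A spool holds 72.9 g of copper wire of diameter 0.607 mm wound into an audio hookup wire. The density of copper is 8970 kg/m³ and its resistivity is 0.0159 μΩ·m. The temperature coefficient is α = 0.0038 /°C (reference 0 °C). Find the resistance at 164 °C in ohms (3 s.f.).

2.50 Ω

ρ = 0.0159 μΩ·m = 1.59×10^-8 Ω·m
A = π(d/2)² = π(3.0350e-04 m)² = 2.8938e-07 m²
L = m/(density·A) = 0.0729/(8970×2.8938e-07) = 28.08 m
R = ρL/A = (1.59×10^-8)(28.08)/(2.8938e-07) = 1.543 Ω
R(164 °C) = 1.543 × (1 + 0.0038×164) = 2.50 Ω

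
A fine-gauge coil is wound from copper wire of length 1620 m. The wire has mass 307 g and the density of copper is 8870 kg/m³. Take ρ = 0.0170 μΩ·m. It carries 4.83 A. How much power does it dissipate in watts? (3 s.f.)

30100 W

ρ = 0.0170 μΩ·m = 1.70×10^-8 Ω·m
A = m/(density·L) = 0.307/(8870×1620) = 2.1365e-08 m²
R = ρL/A = (1.70×10^-8)(1620)/(2.1365e-08) = 1289 Ω
P = I²R = (4.83)² × 1289 = 30100 W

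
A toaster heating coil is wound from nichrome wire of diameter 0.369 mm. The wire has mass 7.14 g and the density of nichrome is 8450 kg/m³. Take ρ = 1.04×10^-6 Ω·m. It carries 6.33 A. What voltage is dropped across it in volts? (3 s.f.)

486 V

A = π(d/2)² = π(1.8450e-04 m)² = 1.0694e-07 m²
L = m/(density·A) = 0.00714/(8450×1.0694e-07) = 7.901 m
R = ρL/A = (1.04×10^-6)(7.901)/(1.0694e-07) = 76.84 Ω
V = IR = 6.33 × 76.84 = 486 V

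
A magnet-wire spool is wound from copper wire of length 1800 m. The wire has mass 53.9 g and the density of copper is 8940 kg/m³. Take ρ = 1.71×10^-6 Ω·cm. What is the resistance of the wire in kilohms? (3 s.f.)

ρ = 1.71×10^-6 Ω·cm = 1.71×10^-8 Ω·m
A = m/(density·L) = 0.0539/(8940×1800) = 3.3495e-09 m²
R = ρL/A = (1.71×10^-8)(1800)/(3.3495e-09) = 9.19 kΩ

9.19 kΩ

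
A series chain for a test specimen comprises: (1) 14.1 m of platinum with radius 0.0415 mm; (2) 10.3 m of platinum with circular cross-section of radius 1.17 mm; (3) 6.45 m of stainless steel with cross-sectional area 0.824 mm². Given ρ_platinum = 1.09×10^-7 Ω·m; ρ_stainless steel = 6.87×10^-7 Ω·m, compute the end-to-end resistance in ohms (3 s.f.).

Seg 1: A = πr² = π(4.1500e-05 m)² = 5.411e-09 m²
R_1 = (1.09×10^-7)(14.1)/(5.411e-09) = 284.1 Ω
Seg 2: A = πr² = π(1.1700e-03 m)² = 4.301e-06 m²
R_2 = (1.09×10^-7)(10.3)/(4.301e-06) = 0.2611 Ω
Seg 3: A = 0.824 mm² = 8.240e-07 m²
R_3 = (6.87×10^-7)(6.45)/(8.240e-07) = 5.378 Ω
R_total = R_1 + R_2 + R_3 = 290 Ω

290 Ω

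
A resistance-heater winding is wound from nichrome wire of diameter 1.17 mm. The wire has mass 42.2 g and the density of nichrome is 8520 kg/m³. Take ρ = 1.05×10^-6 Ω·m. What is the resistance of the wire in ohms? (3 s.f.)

A = π(d/2)² = π(5.8500e-04 m)² = 1.0751e-06 m²
L = m/(density·A) = 0.0422/(8520×1.0751e-06) = 4.607 m
R = ρL/A = (1.05×10^-6)(4.607)/(1.0751e-06) = 4.50 Ω

4.50 Ω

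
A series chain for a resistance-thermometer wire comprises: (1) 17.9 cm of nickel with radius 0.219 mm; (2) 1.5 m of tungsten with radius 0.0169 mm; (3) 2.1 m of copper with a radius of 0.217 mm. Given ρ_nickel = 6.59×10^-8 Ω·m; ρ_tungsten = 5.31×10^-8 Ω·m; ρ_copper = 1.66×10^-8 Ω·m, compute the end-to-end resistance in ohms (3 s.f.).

Seg 1: A = πr² = π(2.1900e-04 m)² = 1.507e-07 m²
R_1 = (6.59×10^-8)(0.179)/(1.507e-07) = 0.07829 Ω
Seg 2: A = πr² = π(1.6900e-05 m)² = 8.973e-10 m²
R_2 = (5.31×10^-8)(1.5)/(8.973e-10) = 88.77 Ω
Seg 3: A = πr² = π(2.1700e-04 m)² = 1.479e-07 m²
R_3 = (1.66×10^-8)(2.1)/(1.479e-07) = 0.2356 Ω
R_total = R_1 + R_2 + R_3 = 89.1 Ω

89.1 Ω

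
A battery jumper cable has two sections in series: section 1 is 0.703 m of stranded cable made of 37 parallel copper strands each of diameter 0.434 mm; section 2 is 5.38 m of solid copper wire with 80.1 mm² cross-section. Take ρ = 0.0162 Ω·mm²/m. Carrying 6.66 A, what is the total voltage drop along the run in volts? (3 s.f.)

ρ = 0.0162 Ω·mm²/m = 1.62×10^-8 Ω·m
Section 1: A_strand = π(2.1700e-04)² = 1.479e-07 m²; R₁ = ρL/(N·A_s) = (1.62×10^-8)(0.703)/(37×1.479e-07) = 0.002081 Ω
Section 2: A = 80.1 mm² = 8.010e-05 m²
R₂ = (1.62×10^-8)(5.38)/(8.010e-05) = 0.001088 Ω
R = R₁ + R₂ = 0.003169 Ω
V = IR = 6.66 × 0.003169 = 0.0211 V

0.0211 V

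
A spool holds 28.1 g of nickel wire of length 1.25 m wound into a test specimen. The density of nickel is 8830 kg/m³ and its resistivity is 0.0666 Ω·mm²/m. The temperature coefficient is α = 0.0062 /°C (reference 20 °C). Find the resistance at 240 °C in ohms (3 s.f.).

0.0773 Ω

ρ = 0.0666 Ω·mm²/m = 6.66×10^-8 Ω·m
A = m/(density·L) = 0.0281/(8830×1.25) = 2.5459e-06 m²
R = ρL/A = (6.66×10^-8)(1.25)/(2.5459e-06) = 0.0327 Ω
R(240 °C) = 0.0327 × (1 + 0.0062×220) = 0.0773 Ω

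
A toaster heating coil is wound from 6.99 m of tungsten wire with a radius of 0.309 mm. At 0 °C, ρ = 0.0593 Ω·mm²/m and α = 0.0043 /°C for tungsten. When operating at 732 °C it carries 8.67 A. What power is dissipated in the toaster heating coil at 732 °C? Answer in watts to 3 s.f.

ρ = 0.0593 Ω·mm²/m = 5.93×10^-8 Ω·m
A = πr² = π(3.0900e-04 m)² = 3.000e-07 m²
R₍0₎ = ρL/A = (5.93×10^-8)(6.99)/(3.000e-07) = 1.382 Ω
R₍732₎ = R₍0₎(1 + αΔT) = 1.382 × (1 + 0.0043×732) = 5.731 Ω
P = I²R = (8.67)² × 5.731 = 431 W

431 W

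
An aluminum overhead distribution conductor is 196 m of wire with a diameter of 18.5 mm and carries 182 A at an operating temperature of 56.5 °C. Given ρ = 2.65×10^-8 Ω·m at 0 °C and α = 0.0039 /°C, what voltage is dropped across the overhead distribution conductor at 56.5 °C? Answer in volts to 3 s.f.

4.29 V

A = π(d/2)² = π(9.2500e-03 m)² = 2.688e-04 m²
R₍0₎ = ρL/A = (2.65×10^-8)(196)/(2.688e-04) = 0.01932 Ω
R₍56.5₎ = R₍0₎(1 + αΔT) = 0.01932 × (1 + 0.0039×56.5) = 0.02358 Ω
V = IR = 182 × 0.02358 = 4.29 V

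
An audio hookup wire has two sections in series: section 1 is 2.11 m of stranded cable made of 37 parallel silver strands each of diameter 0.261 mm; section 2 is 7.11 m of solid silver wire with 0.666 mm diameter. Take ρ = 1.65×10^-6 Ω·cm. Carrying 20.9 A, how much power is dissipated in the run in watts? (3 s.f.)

155 W

ρ = 1.65×10^-6 Ω·cm = 1.65×10^-8 Ω·m
Section 1: A_strand = π(1.3050e-04)² = 5.350e-08 m²; R₁ = ρL/(N·A_s) = (1.65×10^-8)(2.11)/(37×5.350e-08) = 0.01759 Ω
Section 2: A = π(d/2)² = π(3.3300e-04 m)² = 3.484e-07 m²
R₂ = (1.65×10^-8)(7.11)/(3.484e-07) = 0.3368 Ω
R = R₁ + R₂ = 0.3543 Ω
P = I²R = (20.9)² × 0.3543 = 155 W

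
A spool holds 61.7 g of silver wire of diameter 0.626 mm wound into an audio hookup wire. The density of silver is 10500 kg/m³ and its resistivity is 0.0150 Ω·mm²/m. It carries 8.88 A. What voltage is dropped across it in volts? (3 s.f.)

ρ = 0.0150 Ω·mm²/m = 1.50×10^-8 Ω·m
A = π(d/2)² = π(3.1300e-04 m)² = 3.0778e-07 m²
L = m/(density·A) = 0.0617/(10500×3.0778e-07) = 19.09 m
R = ρL/A = (1.50×10^-8)(19.09)/(3.0778e-07) = 0.9305 Ω
V = IR = 8.88 × 0.9305 = 8.26 V

8.26 V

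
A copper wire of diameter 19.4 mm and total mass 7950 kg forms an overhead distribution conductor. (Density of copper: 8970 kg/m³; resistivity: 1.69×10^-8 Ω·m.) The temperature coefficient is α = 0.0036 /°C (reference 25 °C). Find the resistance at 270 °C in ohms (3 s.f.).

A = π(d/2)² = π(9.7000e-03 m)² = 2.9559e-04 m²
L = m/(density·A) = 7950/(8970×2.9559e-04) = 2998 m
R = ρL/A = (1.69×10^-8)(2998)/(2.9559e-04) = 0.1714 Ω
R(270 °C) = 0.1714 × (1 + 0.0036×245) = 0.323 Ω

0.323 Ω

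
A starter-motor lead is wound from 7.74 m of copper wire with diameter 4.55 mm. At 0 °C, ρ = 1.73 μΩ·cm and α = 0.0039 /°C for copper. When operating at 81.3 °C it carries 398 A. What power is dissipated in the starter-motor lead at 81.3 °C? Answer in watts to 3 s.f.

ρ = 1.73 μΩ·cm = 1.73×10^-8 Ω·m
A = π(d/2)² = π(2.2750e-03 m)² = 1.626e-05 m²
R₍0₎ = ρL/A = (1.73×10^-8)(7.74)/(1.626e-05) = 0.008235 Ω
R₍81.3₎ = R₍0₎(1 + αΔT) = 0.008235 × (1 + 0.0039×81.3) = 0.01085 Ω
P = I²R = (398)² × 0.01085 = 1720 W

1720 W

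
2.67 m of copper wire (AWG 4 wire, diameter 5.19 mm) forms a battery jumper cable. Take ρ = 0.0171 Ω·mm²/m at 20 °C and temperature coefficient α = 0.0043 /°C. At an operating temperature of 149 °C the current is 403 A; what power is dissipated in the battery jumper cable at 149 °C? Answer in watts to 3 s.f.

545 W

ρ = 0.0171 Ω·mm²/m = 1.71×10^-8 Ω·m
A = π(5.19/2 mm)² = π(2.5950e-03 m)² = 2.116e-05 m²
R₍20₎ = ρL/A = (1.71×10^-8)(2.67)/(2.116e-05) = 0.002158 Ω
R₍149₎ = R₍20₎(1 + αΔT) = 0.002158 × (1 + 0.0043×129) = 0.003355 Ω
P = I²R = (403)² × 0.003355 = 545 W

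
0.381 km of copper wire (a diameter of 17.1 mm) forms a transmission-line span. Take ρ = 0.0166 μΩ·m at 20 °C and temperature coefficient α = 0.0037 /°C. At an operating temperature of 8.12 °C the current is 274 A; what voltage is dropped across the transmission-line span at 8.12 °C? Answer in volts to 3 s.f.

ρ = 0.0166 μΩ·m = 1.66×10^-8 Ω·m
A = π(d/2)² = π(8.5500e-03 m)² = 2.297e-04 m²
R₍20₎ = ρL/A = (1.66×10^-8)(381)/(2.297e-04) = 0.02754 Ω
R₍8.12₎ = R₍20₎(1 + αΔT) = 0.02754 × (1 + 0.0037×-11.9) = 0.02633 Ω
V = IR = 274 × 0.02633 = 7.21 V

7.21 V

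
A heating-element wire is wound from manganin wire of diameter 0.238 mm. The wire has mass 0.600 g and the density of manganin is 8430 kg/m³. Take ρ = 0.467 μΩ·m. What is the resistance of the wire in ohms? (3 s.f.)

16.8 Ω

ρ = 0.467 μΩ·m = 4.67×10^-7 Ω·m
A = π(d/2)² = π(1.1900e-04 m)² = 4.4488e-08 m²
L = m/(density·A) = 6.000×10^-4/(8430×4.4488e-08) = 1.6 m
R = ρL/A = (4.67×10^-7)(1.6)/(4.4488e-08) = 16.8 Ω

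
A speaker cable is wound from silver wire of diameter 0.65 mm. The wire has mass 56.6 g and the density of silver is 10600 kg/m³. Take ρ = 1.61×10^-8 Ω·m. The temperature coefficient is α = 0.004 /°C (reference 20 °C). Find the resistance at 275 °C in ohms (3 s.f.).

A = π(d/2)² = π(3.2500e-04 m)² = 3.3183e-07 m²
L = m/(density·A) = 0.0566/(10600×3.3183e-07) = 16.09 m
R = ρL/A = (1.61×10^-8)(16.09)/(3.3183e-07) = 0.7807 Ω
R(275 °C) = 0.7807 × (1 + 0.004×255) = 1.58 Ω

1.58 Ω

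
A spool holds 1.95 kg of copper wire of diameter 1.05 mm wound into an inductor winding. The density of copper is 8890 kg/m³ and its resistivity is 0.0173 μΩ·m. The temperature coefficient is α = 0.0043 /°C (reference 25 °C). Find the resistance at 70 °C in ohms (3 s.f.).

6.04 Ω

ρ = 0.0173 μΩ·m = 1.73×10^-8 Ω·m
A = π(d/2)² = π(5.2500e-04 m)² = 8.6590e-07 m²
L = m/(density·A) = 1.95/(8890×8.6590e-07) = 253.3 m
R = ρL/A = (1.73×10^-8)(253.3)/(8.6590e-07) = 5.061 Ω
R(70 °C) = 5.061 × (1 + 0.0043×45) = 6.04 Ω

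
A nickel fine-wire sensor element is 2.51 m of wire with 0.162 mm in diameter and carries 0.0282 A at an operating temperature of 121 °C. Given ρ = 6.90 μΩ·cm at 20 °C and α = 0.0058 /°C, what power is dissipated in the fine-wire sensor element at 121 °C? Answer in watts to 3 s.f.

ρ = 6.90 μΩ·cm = 6.90×10^-8 Ω·m
A = π(d/2)² = π(8.1000e-05 m)² = 2.061e-08 m²
R₍20₎ = ρL/A = (6.90×10^-8)(2.51)/(2.061e-08) = 8.402 Ω
R₍121₎ = R₍20₎(1 + αΔT) = 8.402 × (1 + 0.0058×101) = 13.32 Ω
P = I²R = (0.0282)² × 13.32 = 0.0106 W

0.0106 W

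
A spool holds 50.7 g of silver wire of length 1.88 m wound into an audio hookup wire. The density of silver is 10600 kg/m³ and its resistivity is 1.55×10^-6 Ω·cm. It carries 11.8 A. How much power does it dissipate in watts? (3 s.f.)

ρ = 1.55×10^-6 Ω·cm = 1.55×10^-8 Ω·m
A = m/(density·L) = 0.0507/(10600×1.88) = 2.5442e-06 m²
R = ρL/A = (1.55×10^-8)(1.88)/(2.5442e-06) = 0.01145 Ω
P = I²R = (11.8)² × 0.01145 = 1.59 W

1.59 W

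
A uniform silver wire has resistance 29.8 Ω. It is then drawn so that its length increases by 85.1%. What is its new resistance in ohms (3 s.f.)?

102 Ω

k = 1 + 85.1/100 = 1.851; volume constant ⇒ A' = A/k, so R' = k²R.
R' = 3.426 × 29.8 = 102 Ω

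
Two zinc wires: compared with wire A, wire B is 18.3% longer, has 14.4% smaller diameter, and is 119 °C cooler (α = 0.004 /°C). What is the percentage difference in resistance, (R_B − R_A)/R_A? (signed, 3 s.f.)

R ∝ ρL/d² with ρ ∝ (1+αΔT), so R_B/R_A = (1 + 18.3/100) × (1 − 14.4/100)⁻² × (1 − 0.004×119)
= 1.183 × 1.365 × 0.524 = 0.846
(R_B − R_A)/R_A = 0.846 − 1 = -15.4%

-15.4%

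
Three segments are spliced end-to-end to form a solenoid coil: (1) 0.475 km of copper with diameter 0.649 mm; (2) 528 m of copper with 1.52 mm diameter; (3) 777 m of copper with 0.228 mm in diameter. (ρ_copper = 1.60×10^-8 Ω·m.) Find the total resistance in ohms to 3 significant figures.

Seg 1: A = π(d/2)² = π(3.2450e-04 m)² = 3.308e-07 m²
R_1 = (1.60×10^-8)(475)/(3.308e-07) = 22.97 Ω
Seg 2: A = π(d/2)² = π(7.6000e-04 m)² = 1.815e-06 m²
R_2 = (1.60×10^-8)(528)/(1.815e-06) = 4.656 Ω
Seg 3: A = π(d/2)² = π(1.1400e-04 m)² = 4.083e-08 m²
R_3 = (1.60×10^-8)(777)/(4.083e-08) = 304.5 Ω
R_total = R_1 + R_2 + R_3 = 332 Ω

332 Ω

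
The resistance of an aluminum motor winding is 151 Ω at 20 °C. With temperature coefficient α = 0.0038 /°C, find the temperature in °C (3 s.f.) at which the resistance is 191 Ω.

R = R₀(1 + α(T − T₀)) ⇒ T = T₀ + (R/R₀ − 1)/α
T = 20 + (191/151 − 1)/0.0038 = 20 + (0.2649)/0.0038 = 89.7 °C

89.7 °C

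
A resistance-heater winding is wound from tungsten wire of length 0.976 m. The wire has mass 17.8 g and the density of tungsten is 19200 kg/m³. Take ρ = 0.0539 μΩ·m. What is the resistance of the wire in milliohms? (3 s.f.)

ρ = 0.0539 μΩ·m = 5.39×10^-8 Ω·m
A = m/(density·L) = 0.0178/(19200×0.976) = 9.4988e-07 m²
R = ρL/A = (5.39×10^-8)(0.976)/(9.4988e-07) = 55.4 mΩ

55.4 mΩ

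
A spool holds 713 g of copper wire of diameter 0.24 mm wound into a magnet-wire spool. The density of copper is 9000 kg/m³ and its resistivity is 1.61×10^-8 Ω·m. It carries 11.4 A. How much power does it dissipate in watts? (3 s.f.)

A = π(d/2)² = π(1.2000e-04 m)² = 4.5239e-08 m²
L = m/(density·A) = 0.713/(9000×4.5239e-08) = 1751 m
R = ρL/A = (1.61×10^-8)(1751)/(4.5239e-08) = 623.2 Ω
P = I²R = (11.4)² × 623.2 = 81000 W

81000 W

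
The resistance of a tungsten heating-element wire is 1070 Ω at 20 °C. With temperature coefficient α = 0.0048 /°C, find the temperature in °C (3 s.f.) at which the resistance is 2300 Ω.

R = R₀(1 + α(T − T₀)) ⇒ T = T₀ + (R/R₀ − 1)/α
T = 20 + (2300/1070 − 1)/0.0048 = 20 + (1.15)/0.0048 = 259 °C

259 °C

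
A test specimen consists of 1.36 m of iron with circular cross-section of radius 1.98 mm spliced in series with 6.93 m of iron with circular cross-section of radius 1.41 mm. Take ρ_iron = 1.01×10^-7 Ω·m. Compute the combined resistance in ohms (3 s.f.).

0.123 Ω

Segment 1: A = πr² = π(1.9800e-03 m)² = 1.232e-05 m²
R₁ = ρL/A = (1.01×10^-7)(1.36)/(1.232e-05) = 0.01115 Ω
Segment 2: A = πr² = π(1.4100e-03 m)² = 6.246e-06 m²
R₂ = (1.01×10^-7)(6.93)/(6.246e-06) = 0.1121 Ω
R = R₁ + R₂ = 0.123 Ω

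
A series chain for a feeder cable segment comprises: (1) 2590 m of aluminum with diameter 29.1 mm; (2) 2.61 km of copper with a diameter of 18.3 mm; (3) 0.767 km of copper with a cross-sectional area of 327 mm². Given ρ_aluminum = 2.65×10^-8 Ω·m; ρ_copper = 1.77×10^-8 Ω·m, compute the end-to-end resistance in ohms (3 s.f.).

Seg 1: A = π(d/2)² = π(1.4550e-02 m)² = 6.651e-04 m²
R_1 = (2.65×10^-8)(2590)/(6.651e-04) = 0.1032 Ω
Seg 2: A = π(d/2)² = π(9.1500e-03 m)² = 2.630e-04 m²
R_2 = (1.77×10^-8)(2610)/(2.630e-04) = 0.1756 Ω
Seg 3: A = 327 mm² = 3.270e-04 m²
R_3 = (1.77×10^-8)(767)/(3.270e-04) = 0.04152 Ω
R_total = R_1 + R_2 + R_3 = 0.320 Ω

0.320 Ω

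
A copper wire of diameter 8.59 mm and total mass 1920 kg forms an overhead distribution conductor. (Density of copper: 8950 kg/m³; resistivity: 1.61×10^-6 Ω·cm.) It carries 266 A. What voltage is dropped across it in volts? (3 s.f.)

274 V

ρ = 1.61×10^-6 Ω·cm = 1.61×10^-8 Ω·m
A = π(d/2)² = π(4.2950e-03 m)² = 5.7953e-05 m²
L = m/(density·A) = 1920/(8950×5.7953e-05) = 3702 m
R = ρL/A = (1.61×10^-8)(3702)/(5.7953e-05) = 1.028 Ω
V = IR = 266 × 1.028 = 274 V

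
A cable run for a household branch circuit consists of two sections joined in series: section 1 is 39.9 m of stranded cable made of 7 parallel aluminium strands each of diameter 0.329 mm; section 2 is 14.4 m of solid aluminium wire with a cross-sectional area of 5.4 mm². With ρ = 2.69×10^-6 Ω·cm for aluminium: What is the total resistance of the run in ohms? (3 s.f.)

ρ = 2.69×10^-6 Ω·cm = 2.69×10^-8 Ω·m
Section 1: A_strand = π(1.6450e-04)² = 8.501e-08 m²; R₁ = ρL/(N·A_s) = (2.69×10^-8)(39.9)/(7×8.501e-08) = 1.804 Ω
Section 2: A = 5.4 mm² = 5.400e-06 m²
R₂ = (2.69×10^-8)(14.4)/(5.400e-06) = 0.07173 Ω
R = R₁ + R₂ = 1.88 Ω

1.88 Ω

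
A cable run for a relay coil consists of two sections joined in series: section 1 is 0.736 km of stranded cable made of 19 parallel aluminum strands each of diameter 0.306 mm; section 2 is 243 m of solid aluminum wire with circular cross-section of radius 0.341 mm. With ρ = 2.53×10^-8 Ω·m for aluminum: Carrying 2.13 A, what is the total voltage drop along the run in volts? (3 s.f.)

64.2 V

Section 1: A_strand = π(1.5300e-04)² = 7.354e-08 m²; R₁ = ρL/(N·A_s) = (2.53×10^-8)(736)/(19×7.354e-08) = 13.33 Ω
Section 2: A = πr² = π(3.4100e-04 m)² = 3.653e-07 m²
R₂ = (2.53×10^-8)(243)/(3.653e-07) = 16.83 Ω
R = R₁ + R₂ = 30.16 Ω
V = IR = 2.13 × 30.16 = 64.2 V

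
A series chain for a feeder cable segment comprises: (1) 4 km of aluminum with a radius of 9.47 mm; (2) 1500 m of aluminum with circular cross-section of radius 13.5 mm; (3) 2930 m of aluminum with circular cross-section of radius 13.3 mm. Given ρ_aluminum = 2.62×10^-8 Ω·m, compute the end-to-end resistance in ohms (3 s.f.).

0.579 Ω

Seg 1: A = πr² = π(9.4700e-03 m)² = 2.817e-04 m²
R_1 = (2.62×10^-8)(4000)/(2.817e-04) = 0.372 Ω
Seg 2: A = πr² = π(1.3500e-02 m)² = 5.726e-04 m²
R_2 = (2.62×10^-8)(1500)/(5.726e-04) = 0.06864 Ω
Seg 3: A = πr² = π(1.3300e-02 m)² = 5.557e-04 m²
R_3 = (2.62×10^-8)(2930)/(5.557e-04) = 0.1381 Ω
R_total = R_1 + R_2 + R_3 = 0.579 Ω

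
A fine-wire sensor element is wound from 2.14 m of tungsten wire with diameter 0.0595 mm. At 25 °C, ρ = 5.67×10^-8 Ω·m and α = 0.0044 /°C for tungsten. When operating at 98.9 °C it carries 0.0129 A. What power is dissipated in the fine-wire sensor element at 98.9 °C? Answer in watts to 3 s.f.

0.00962 W

A = π(d/2)² = π(2.9750e-05 m)² = 2.781e-09 m²
R₍25₎ = ρL/A = (5.67×10^-8)(2.14)/(2.781e-09) = 43.64 Ω
R₍98.9₎ = R₍25₎(1 + αΔT) = 43.64 × (1 + 0.0044×73.9) = 57.83 Ω
P = I²R = (0.0129)² × 57.83 = 0.00962 W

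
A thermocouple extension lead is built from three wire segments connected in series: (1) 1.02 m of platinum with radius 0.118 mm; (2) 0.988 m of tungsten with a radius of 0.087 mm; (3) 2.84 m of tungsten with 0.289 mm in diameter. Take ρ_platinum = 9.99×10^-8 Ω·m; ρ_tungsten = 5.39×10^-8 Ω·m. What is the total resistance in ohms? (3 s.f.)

6.90 Ω

Seg 1: A = πr² = π(1.1800e-04 m)² = 4.374e-08 m²
R_1 = (9.99×10^-8)(1.02)/(4.374e-08) = 2.329 Ω
Seg 2: A = πr² = π(8.7000e-05 m)² = 2.378e-08 m²
R_2 = (5.39×10^-8)(0.988)/(2.378e-08) = 2.24 Ω
Seg 3: A = π(d/2)² = π(1.4450e-04 m)² = 6.560e-08 m²
R_3 = (5.39×10^-8)(2.84)/(6.560e-08) = 2.334 Ω
R_total = R_1 + R_2 + R_3 = 6.90 Ω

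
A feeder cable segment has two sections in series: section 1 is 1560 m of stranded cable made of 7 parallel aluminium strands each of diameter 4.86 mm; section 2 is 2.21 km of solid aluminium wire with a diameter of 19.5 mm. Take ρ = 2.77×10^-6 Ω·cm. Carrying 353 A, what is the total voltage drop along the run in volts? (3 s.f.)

ρ = 2.77×10^-6 Ω·cm = 2.77×10^-8 Ω·m
Section 1: A_strand = π(2.4300e-03)² = 1.855e-05 m²; R₁ = ρL/(N·A_s) = (2.77×10^-8)(1560)/(7×1.855e-05) = 0.3328 Ω
Section 2: A = π(d/2)² = π(9.7500e-03 m)² = 2.986e-04 m²
R₂ = (2.77×10^-8)(2210)/(2.986e-04) = 0.205 Ω
R = R₁ + R₂ = 0.5378 Ω
V = IR = 353 × 0.5378 = 190 V

190 V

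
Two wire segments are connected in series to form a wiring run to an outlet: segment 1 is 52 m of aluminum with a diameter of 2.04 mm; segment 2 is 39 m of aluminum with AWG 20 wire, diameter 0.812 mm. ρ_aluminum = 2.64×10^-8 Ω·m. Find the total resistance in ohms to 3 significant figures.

Segment 1: A = π(d/2)² = π(1.0200e-03 m)² = 3.269e-06 m²
R₁ = ρL/A = (2.64×10^-8)(52)/(3.269e-06) = 0.42 Ω
Segment 2: A = π(0.812/2 mm)² = π(4.0600e-04 m)² = 5.178e-07 m²
R₂ = (2.64×10^-8)(39)/(5.178e-07) = 1.988 Ω
R = R₁ + R₂ = 2.41 Ω

2.41 Ω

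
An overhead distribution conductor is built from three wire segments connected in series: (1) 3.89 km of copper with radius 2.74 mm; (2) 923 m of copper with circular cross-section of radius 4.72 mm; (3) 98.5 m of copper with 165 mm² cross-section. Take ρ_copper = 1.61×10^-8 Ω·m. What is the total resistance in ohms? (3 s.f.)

Seg 1: A = πr² = π(2.7400e-03 m)² = 2.359e-05 m²
R_1 = (1.61×10^-8)(3890)/(2.359e-05) = 2.655 Ω
Seg 2: A = πr² = π(4.7200e-03 m)² = 6.999e-05 m²
R_2 = (1.61×10^-8)(923)/(6.999e-05) = 0.2123 Ω
Seg 3: A = 165 mm² = 1.650e-04 m²
R_3 = (1.61×10^-8)(98.5)/(1.650e-04) = 0.009611 Ω
R_total = R_1 + R_2 + R_3 = 2.88 Ω

2.88 Ω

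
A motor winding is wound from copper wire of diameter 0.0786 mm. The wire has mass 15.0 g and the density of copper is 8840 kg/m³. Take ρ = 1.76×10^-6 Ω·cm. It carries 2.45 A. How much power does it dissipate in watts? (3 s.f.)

7610 W

ρ = 1.76×10^-6 Ω·cm = 1.76×10^-8 Ω·m
A = π(d/2)² = π(3.9300e-05 m)² = 4.8522e-09 m²
L = m/(density·A) = 0.015/(8840×4.8522e-09) = 349.7 m
R = ρL/A = (1.76×10^-8)(349.7)/(4.8522e-09) = 1268 Ω
P = I²R = (2.45)² × 1268 = 7610 W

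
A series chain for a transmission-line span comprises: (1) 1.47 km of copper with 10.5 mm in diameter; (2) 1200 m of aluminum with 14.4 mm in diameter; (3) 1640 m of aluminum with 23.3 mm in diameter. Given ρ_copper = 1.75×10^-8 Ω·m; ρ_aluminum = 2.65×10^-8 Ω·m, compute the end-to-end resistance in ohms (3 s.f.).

0.594 Ω

Seg 1: A = π(d/2)² = π(5.2500e-03 m)² = 8.659e-05 m²
R_1 = (1.75×10^-8)(1470)/(8.659e-05) = 0.2971 Ω
Seg 2: A = π(d/2)² = π(7.2000e-03 m)² = 1.629e-04 m²
R_2 = (2.65×10^-8)(1200)/(1.629e-04) = 0.1953 Ω
Seg 3: A = π(d/2)² = π(1.1650e-02 m)² = 4.264e-04 m²
R_3 = (2.65×10^-8)(1640)/(4.264e-04) = 0.1019 Ω
R_total = R_1 + R_2 + R_3 = 0.594 Ω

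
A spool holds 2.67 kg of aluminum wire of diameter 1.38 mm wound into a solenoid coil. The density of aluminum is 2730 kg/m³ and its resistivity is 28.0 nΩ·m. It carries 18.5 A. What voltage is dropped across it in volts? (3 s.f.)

ρ = 28.0 nΩ·m = 2.80×10^-8 Ω·m
A = π(d/2)² = π(6.9000e-04 m)² = 1.4957e-06 m²
L = m/(density·A) = 2.67/(2730×1.4957e-06) = 653.9 m
R = ρL/A = (2.80×10^-8)(653.9)/(1.4957e-06) = 12.24 Ω
V = IR = 18.5 × 12.24 = 226 V

226 V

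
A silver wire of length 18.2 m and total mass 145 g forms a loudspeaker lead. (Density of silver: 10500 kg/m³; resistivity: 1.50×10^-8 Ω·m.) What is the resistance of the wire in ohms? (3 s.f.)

0.360 Ω

A = m/(density·L) = 0.145/(10500×18.2) = 7.5877e-07 m²
R = ρL/A = (1.50×10^-8)(18.2)/(7.5877e-07) = 0.360 Ω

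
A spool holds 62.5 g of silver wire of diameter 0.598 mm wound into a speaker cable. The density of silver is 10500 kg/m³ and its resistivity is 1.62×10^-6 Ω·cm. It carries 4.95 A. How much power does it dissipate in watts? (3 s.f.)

30.0 W

ρ = 1.62×10^-6 Ω·cm = 1.62×10^-8 Ω·m
A = π(d/2)² = π(2.9900e-04 m)² = 2.8086e-07 m²
L = m/(density·A) = 0.0625/(10500×2.8086e-07) = 21.19 m
R = ρL/A = (1.62×10^-8)(21.19)/(2.8086e-07) = 1.222 Ω
P = I²R = (4.95)² × 1.222 = 30.0 W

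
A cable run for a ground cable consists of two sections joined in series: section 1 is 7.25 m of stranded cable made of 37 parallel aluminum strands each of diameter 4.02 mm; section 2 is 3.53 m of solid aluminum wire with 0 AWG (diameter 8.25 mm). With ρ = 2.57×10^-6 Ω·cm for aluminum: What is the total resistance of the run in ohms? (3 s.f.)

ρ = 2.57×10^-6 Ω·cm = 2.57×10^-8 Ω·m
Section 1: A_strand = π(2.0100e-03)² = 1.269e-05 m²; R₁ = ρL/(N·A_s) = (2.57×10^-8)(7.25)/(37×1.269e-05) = 3.968×10^-4 Ω
Section 2: A = π(8.25/2 mm)² = π(4.1250e-03 m)² = 5.346e-05 m²
R₂ = (2.57×10^-8)(3.53)/(5.346e-05) = 0.001697 Ω
R = R₁ + R₂ = 0.00209 Ω

0.00209 Ω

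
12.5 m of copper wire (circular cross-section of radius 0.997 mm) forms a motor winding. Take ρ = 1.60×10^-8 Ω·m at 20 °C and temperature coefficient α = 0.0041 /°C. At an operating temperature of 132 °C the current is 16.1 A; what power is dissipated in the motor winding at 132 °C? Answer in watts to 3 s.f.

24.2 W

A = πr² = π(9.9700e-04 m)² = 3.123e-06 m²
R₍20₎ = ρL/A = (1.60×10^-8)(12.5)/(3.123e-06) = 0.06405 Ω
R₍132₎ = R₍20₎(1 + αΔT) = 0.06405 × (1 + 0.0041×112) = 0.09346 Ω
P = I²R = (16.1)² × 0.09346 = 24.2 W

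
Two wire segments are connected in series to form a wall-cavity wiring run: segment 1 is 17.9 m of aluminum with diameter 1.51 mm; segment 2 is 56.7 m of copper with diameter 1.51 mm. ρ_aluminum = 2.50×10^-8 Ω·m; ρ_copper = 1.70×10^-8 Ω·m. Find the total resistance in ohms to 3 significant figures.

0.788 Ω

Segment 1: A = π(d/2)² = π(7.5500e-04 m)² = 1.791e-06 m²
R₁ = ρL/A = (2.50×10^-8)(17.9)/(1.791e-06) = 0.2499 Ω
R₂ = (1.70×10^-8)(56.7)/(1.791e-06) = 0.5383 Ω
R = R₁ + R₂ = 0.788 Ω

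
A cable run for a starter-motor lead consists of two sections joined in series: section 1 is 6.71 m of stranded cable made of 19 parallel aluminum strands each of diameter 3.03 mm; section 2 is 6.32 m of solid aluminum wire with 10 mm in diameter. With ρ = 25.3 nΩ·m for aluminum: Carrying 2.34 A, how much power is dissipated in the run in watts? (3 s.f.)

ρ = 25.3 nΩ·m = 2.53×10^-8 Ω·m
Section 1: A_strand = π(1.5150e-03)² = 7.211e-06 m²; R₁ = ρL/(N·A_s) = (2.53×10^-8)(6.71)/(19×7.211e-06) = 0.001239 Ω
Section 2: A = π(d/2)² = π(5.0000e-03 m)² = 7.854e-05 m²
R₂ = (2.53×10^-8)(6.32)/(7.854e-05) = 0.002036 Ω
R = R₁ + R₂ = 0.003275 Ω
P = I²R = (2.34)² × 0.003275 = 0.0179 W

0.0179 W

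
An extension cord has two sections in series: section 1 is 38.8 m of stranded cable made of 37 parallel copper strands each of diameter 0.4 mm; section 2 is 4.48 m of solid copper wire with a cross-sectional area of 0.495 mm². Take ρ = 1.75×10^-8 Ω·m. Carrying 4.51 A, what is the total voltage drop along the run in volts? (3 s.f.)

Section 1: A_strand = π(2.0000e-04)² = 1.257e-07 m²; R₁ = ρL/(N·A_s) = (1.75×10^-8)(38.8)/(37×1.257e-07) = 0.146 Ω
Section 2: A = 0.495 mm² = 4.950e-07 m²
R₂ = (1.75×10^-8)(4.48)/(4.950e-07) = 0.1584 Ω
R = R₁ + R₂ = 0.3044 Ω
V = IR = 4.51 × 0.3044 = 1.37 V

1.37 V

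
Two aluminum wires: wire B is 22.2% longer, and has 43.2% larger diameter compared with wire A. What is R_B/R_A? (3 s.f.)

R ∝ L/d², so R_B/R_A = (1 + 22.2/100) × (1 + 43.2/100)⁻²
= 1.222 × 0.4877 = 0.596

0.596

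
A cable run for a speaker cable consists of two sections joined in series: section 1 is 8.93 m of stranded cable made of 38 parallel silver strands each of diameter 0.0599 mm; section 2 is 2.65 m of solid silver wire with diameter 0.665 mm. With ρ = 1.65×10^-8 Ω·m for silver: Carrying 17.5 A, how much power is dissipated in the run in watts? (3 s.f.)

Section 1: A_strand = π(2.9950e-05)² = 2.818e-09 m²; R₁ = ρL/(N·A_s) = (1.65×10^-8)(8.93)/(38×2.818e-09) = 1.376 Ω
Section 2: A = π(d/2)² = π(3.3250e-04 m)² = 3.473e-07 m²
R₂ = (1.65×10^-8)(2.65)/(3.473e-07) = 0.1259 Ω
R = R₁ + R₂ = 1.502 Ω
P = I²R = (17.5)² × 1.502 = 460 W

460 W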